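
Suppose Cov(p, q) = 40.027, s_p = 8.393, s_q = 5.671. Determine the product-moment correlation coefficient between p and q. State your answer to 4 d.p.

0.8410

r = Cov(p,q) / (s_p · s_q) = 40.027 / (8.393 × 5.671)
  = 40.027 / 47.5967 ≈ 0.8410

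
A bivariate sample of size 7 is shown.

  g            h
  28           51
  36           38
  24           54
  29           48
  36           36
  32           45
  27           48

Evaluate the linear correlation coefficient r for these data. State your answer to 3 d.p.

-0.969

n = 7, Σg = 212, Σh = 320, Σg² = 6546, Σh² = 14890, Σgh = 9516
nΣgh − ΣgΣh = 66612 − 67840 = -1228
nΣg² − (Σg)² = 45822 − 44944 = 878; nΣh² − (Σh)² = 104230 − 102400 = 1830
r = -1228 / √(878 × 1830) = -1228 / 1267.5725 ≈ -0.969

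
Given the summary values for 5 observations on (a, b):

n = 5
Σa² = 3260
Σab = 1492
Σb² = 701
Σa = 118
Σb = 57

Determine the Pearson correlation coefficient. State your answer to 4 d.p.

0.9411

r = (nΣab − ΣaΣb) / √[(nΣa² − (Σa)²)(nΣb² − (Σb)²)]
Numerator: 5×1492 − 118×57 = 734
Denominator: √[(16300 − 13924)(3505 − 3249)] = √[2376 × 256] = 779.9077
r = 734 / 779.9077 ≈ 0.9411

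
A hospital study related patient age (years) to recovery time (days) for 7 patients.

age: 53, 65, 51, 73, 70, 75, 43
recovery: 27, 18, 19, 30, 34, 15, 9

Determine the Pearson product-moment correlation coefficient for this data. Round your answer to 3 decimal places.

n = 7, Σx = 430, Σy = 152, Σx² = 27338, Σy² = 3776, Σxy = 9652
nΣxy − ΣxΣy = 67564 − 65360 = 2204
nΣx² − (Σx)² = 191366 − 184900 = 6466; nΣy² − (Σy)² = 26432 − 23104 = 3328
r = 2204 / √(6466 × 3328) = 2204 / 4638.8412 ≈ 0.475

0.475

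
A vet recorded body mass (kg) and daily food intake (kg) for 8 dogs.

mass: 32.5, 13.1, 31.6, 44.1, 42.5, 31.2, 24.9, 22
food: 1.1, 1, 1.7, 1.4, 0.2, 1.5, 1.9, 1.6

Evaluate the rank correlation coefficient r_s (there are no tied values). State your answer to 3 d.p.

Rank mass: 6, 1, 5, 8, 7, 4, 3, 2
Rank food: 3, 2, 7, 4, 1, 5, 8, 6
d = rank(mass) − rank(food): 3, -1, -2, 4, 6, -1, -5, -4; Σd² = 108
ρ = 1 − 6Σd² / [n(n²−1)] = 1 − 6×108 / (8×63) = 1 − 648/504 ≈ -0.286

-0.286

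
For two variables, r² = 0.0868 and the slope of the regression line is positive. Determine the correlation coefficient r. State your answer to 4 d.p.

0.2946

|r| = √0.0868 = 0.2946
The association is positive, so r = 0.2946.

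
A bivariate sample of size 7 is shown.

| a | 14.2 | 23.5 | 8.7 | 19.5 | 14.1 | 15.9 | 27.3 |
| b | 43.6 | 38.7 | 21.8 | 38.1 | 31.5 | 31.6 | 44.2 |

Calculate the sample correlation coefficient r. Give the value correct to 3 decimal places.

n = 7, Σa = 123.2, Σb = 249.5, Σa² = 2406.74, Σb² = 9269.95, Σab = 4614.43
nΣab − ΣaΣb = 32301.01 − 30738.4 = 1562.61
nΣa² − (Σa)² = 16847.18 − 15178.24 = 1668.94; nΣb² − (Σb)² = 64889.65 − 62250.25 = 2639.4
r = 1562.61 / √(1668.94 × 2639.4) = 1562.61 / 2098.8092 ≈ 0.745

0.745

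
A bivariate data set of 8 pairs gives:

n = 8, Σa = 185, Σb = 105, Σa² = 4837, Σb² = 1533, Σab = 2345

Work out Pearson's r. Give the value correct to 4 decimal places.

-0.2825

r = (nΣab − ΣaΣb) / √[(nΣa² − (Σa)²)(nΣb² − (Σb)²)]
Numerator: 8×2345 − 185×105 = -665
Denominator: √[(38696 − 34225)(12264 − 11025)] = √[4471 × 1239] = 2353.6289
r = -665 / 2353.6289 ≈ -0.2825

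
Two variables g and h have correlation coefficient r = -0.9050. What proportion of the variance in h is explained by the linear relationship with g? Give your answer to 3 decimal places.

0.819

r² = (-0.9050)² = 0.819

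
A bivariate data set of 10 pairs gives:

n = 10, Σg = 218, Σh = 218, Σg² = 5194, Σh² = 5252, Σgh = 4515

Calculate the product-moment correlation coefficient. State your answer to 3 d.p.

r = (nΣgh − ΣgΣh) / √[(nΣg² − (Σg)²)(nΣh² − (Σh)²)]
Numerator: 10×4515 − 218×218 = -2374
Denominator: √[(51940 − 47524)(52520 − 47524)] = √[4416 × 4996] = 4697.0561
r = -2374 / 4697.0561 ≈ -0.505

-0.505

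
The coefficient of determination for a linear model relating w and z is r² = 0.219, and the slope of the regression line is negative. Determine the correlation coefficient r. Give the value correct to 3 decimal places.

|r| = √0.219 = 0.468
The association is negative, so r = −0.468.

-0.468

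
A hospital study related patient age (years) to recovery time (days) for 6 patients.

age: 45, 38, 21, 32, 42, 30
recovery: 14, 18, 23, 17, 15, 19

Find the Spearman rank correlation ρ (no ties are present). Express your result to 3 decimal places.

-0.943

Rank age: 6, 4, 1, 3, 5, 2
Rank recovery: 1, 4, 6, 3, 2, 5
d = rank(age) − rank(recovery): 5, 0, -5, 0, 3, -3; Σd² = 68
ρ = 1 − 6Σd² / [n(n²−1)] = 1 − 6×68 / (6×35) = 1 − 408/210 ≈ -0.943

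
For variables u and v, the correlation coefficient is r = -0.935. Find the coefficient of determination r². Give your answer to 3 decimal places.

r² = (-0.935)² = 0.874

0.874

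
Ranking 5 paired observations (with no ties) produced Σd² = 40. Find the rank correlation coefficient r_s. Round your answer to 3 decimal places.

-1.000

ρ = 1 − 6Σd² / [n(n²−1)] = 1 − 6×40 / (5×24)
  = 1 − 240/120 = 1 − 2.0000 ≈ -1.000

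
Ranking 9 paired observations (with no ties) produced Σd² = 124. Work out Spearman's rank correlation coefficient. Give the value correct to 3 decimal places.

ρ = 1 − 6Σd² / [n(n²−1)] = 1 − 6×124 / (9×80)
  = 1 − 744/720 = 1 − 1.0333 ≈ -0.033

-0.033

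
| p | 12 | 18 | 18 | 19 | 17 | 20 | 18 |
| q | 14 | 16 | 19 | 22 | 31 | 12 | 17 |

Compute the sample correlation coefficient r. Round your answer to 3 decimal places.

0.060

n = 7, Σp = 122, Σq = 131, Σp² = 2166, Σq² = 2691, Σpq = 2289
nΣpq − ΣpΣq = 16023 − 15982 = 41
nΣp² − (Σp)² = 15162 − 14884 = 278; nΣq² − (Σq)² = 18837 − 17161 = 1676
r = 41 / √(278 × 1676) = 41 / 682.5892 ≈ 0.060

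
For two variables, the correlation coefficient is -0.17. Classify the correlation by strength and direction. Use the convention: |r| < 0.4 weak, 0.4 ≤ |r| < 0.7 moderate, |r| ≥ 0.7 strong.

weak negative

r = -0.17 < 0 so the relationship is negative.
|r| = 0.17, which falls in the weak range.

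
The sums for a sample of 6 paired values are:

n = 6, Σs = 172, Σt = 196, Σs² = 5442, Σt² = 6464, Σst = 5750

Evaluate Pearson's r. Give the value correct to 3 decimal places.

r = (nΣst − ΣsΣt) / √[(nΣs² − (Σs)²)(nΣt² − (Σt)²)]
Numerator: 6×5750 − 172×196 = 788
Denominator: √[(32652 − 29584)(38784 − 38416)] = √[3068 × 368] = 1062.5554
r = 788 / 1062.5554 ≈ 0.742

0.742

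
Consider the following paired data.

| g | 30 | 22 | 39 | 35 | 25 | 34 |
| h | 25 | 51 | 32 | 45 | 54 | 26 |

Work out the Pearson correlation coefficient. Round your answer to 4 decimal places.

-0.6200

n = 6, Σg = 185, Σh = 233, Σg² = 5911, Σh² = 9867, Σgh = 6929
nΣgh − ΣgΣh = 41574 − 43105 = -1531
nΣg² − (Σg)² = 35466 − 34225 = 1241; nΣh² − (Σh)² = 59202 − 54289 = 4913
r = -1531 / √(1241 × 4913) = -1531 / 2469.2171 ≈ -0.6200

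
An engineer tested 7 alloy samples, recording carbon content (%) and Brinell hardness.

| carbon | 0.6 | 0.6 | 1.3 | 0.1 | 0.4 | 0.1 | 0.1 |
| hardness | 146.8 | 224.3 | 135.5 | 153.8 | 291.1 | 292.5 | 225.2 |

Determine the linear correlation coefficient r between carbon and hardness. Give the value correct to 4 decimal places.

n = 7, Σx = 3.2, Σy = 1469.2, Σx² = 2.6, Σy² = 334885.92, Σxy = 582.4
nΣxy − ΣxΣy = 4076.8 − 4701.44 = -624.64
nΣx² − (Σx)² = 18.2 − 10.24 = 7.96; nΣy² − (Σy)² = 2344201.44 − 2158548.64 = 185652.8
r = -624.64 / √(7.96 × 185652.8) = -624.64 / 1215.6464 ≈ -0.5138

-0.5138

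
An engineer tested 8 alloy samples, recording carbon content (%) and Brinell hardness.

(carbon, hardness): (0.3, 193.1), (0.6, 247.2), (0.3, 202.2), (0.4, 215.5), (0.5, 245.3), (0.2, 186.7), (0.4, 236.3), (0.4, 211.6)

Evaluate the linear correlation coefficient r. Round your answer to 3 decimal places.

n = 8, Σx = 3.1, Σy = 1737.9, Σx² = 1.31, Σy² = 381361.77, Σxy = 692.26
nΣxy − ΣxΣy = 5538.08 − 5387.49 = 150.59
nΣx² − (Σx)² = 10.48 − 9.61 = 0.87; nΣy² − (Σy)² = 3050894.16 − 3020296.41 = 30597.75
r = 150.59 / √(0.87 × 30597.75) = 150.59 / 163.1565 ≈ 0.923

0.923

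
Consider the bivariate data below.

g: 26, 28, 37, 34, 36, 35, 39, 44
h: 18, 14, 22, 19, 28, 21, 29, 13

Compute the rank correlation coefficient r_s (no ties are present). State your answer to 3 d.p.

0.286

Rank g: 1, 2, 6, 3, 5, 4, 7, 8
Rank h: 3, 2, 6, 4, 7, 5, 8, 1
d = rank(g) − rank(h): -2, 0, 0, -1, -2, -1, -1, 7; Σd² = 60
ρ = 1 − 6Σd² / [n(n²−1)] = 1 − 6×60 / (8×63) = 1 − 360/504 ≈ 0.286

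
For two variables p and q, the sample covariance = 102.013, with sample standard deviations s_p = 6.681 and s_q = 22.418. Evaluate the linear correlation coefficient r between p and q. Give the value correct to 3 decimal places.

r = Cov(p,q) / (s_p · s_q) = 102.013 / (6.681 × 22.418)
  = 102.013 / 149.7747 ≈ 0.681

0.681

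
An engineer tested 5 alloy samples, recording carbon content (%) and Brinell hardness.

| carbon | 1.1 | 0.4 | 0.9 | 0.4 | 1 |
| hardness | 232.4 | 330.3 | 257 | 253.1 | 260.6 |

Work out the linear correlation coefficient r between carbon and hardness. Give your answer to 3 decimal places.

-0.649

n = 5, Σx = 3.8, Σy = 1333.4, Σx² = 3.34, Σy² = 361128.82, Σxy = 980.9
nΣxy − ΣxΣy = 4904.5 − 5066.92 = -162.42
nΣx² − (Σx)² = 16.7 − 14.44 = 2.26; nΣy² − (Σy)² = 1805644.1 − 1777955.56 = 27688.54
r = -162.42 / √(2.26 × 27688.54) = -162.42 / 250.1522 ≈ -0.649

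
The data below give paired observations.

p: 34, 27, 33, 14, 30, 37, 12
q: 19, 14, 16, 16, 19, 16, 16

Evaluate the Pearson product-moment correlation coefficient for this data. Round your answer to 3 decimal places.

0.289

n = 7, Σp = 187, Σq = 116, Σp² = 5583, Σq² = 1942, Σpq = 3130
nΣpq − ΣpΣq = 21910 − 21692 = 218
nΣp² − (Σp)² = 39081 − 34969 = 4112; nΣq² − (Σq)² = 13594 − 13456 = 138
r = 218 / √(4112 × 138) = 218 / 753.2968 ≈ 0.289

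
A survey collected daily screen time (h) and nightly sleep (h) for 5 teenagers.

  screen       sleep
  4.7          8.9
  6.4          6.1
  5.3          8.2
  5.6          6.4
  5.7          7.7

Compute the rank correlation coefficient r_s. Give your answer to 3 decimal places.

Rank screen: 1, 5, 2, 3, 4
Rank sleep: 5, 1, 4, 2, 3
d = rank(screen) − rank(sleep): -4, 4, -2, 1, 1; Σd² = 38
ρ = 1 − 6Σd² / [n(n²−1)] = 1 − 6×38 / (5×24) = 1 − 228/120 ≈ -0.900

-0.900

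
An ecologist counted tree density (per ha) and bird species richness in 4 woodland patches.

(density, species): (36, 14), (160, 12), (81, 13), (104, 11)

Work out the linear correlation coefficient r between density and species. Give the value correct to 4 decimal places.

n = 4, Σx = 381, Σy = 50, Σx² = 44273, Σy² = 630, Σxy = 4621
nΣxy − ΣxΣy = 18484 − 19050 = -566
nΣx² − (Σx)² = 177092 − 145161 = 31931; nΣy² − (Σy)² = 2520 − 2500 = 20
r = -566 / √(31931 × 20) = -566 / 799.1370 ≈ -0.7083

-0.7083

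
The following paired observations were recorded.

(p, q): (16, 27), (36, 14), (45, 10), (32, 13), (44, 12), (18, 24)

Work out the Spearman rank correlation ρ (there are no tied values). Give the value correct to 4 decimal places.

-0.9429

Rank p: 1, 4, 6, 3, 5, 2
Rank q: 6, 4, 1, 3, 2, 5
d = rank(p) − rank(q): -5, 0, 5, 0, 3, -3; Σd² = 68
ρ = 1 − 6Σd² / [n(n²−1)] = 1 − 6×68 / (6×35) = 1 − 408/210 ≈ -0.9429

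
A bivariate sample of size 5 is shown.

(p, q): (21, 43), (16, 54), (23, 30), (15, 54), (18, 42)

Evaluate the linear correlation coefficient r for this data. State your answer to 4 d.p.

-0.9291

n = 5, Σp = 93, Σq = 223, Σp² = 1775, Σq² = 10345, Σpq = 4023
nΣpq − ΣpΣq = 20115 − 20739 = -624
nΣp² − (Σp)² = 8875 − 8649 = 226; nΣq² − (Σq)² = 51725 − 49729 = 1996
r = -624 / √(226 × 1996) = -624 / 671.6368 ≈ -0.9291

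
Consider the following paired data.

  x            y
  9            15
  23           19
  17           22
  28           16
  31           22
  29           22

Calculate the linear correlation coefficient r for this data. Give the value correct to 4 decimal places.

n = 6, Σx = 137, Σy = 116, Σx² = 3485, Σy² = 2294, Σxy = 2714
nΣxy − ΣxΣy = 16284 − 15892 = 392
nΣx² − (Σx)² = 20910 − 18769 = 2141; nΣy² − (Σy)² = 13764 − 13456 = 308
r = 392 / √(2141 × 308) = 392 / 812.0517 ≈ 0.4827

0.4827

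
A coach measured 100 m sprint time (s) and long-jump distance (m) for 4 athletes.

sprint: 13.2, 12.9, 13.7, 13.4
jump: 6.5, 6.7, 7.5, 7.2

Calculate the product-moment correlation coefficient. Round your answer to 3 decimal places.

0.844

n = 4, Σx = 53.2, Σy = 27.9, Σx² = 707.9, Σy² = 195.23, Σxy = 371.46
nΣxy − ΣxΣy = 1485.84 − 1484.28 = 1.56
nΣx² − (Σx)² = 2831.6 − 2830.24 = 1.36; nΣy² − (Σy)² = 780.92 − 778.41 = 2.51
r = 1.56 / √(1.36 × 2.51) = 1.56 / 1.8476 ≈ 0.844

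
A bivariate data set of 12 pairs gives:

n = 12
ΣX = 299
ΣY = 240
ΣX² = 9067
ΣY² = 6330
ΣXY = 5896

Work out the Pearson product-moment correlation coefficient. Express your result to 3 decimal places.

-0.053

r = (nΣXY − ΣXΣY) / √[(nΣX² − (ΣX)²)(nΣY² − (ΣY)²)]
Numerator: 12×5896 − 299×240 = -1008
Denominator: √[(108804 − 89401)(75960 − 57600)] = √[19403 × 18360] = 18874.2968
r = -1008 / 18874.2968 ≈ -0.053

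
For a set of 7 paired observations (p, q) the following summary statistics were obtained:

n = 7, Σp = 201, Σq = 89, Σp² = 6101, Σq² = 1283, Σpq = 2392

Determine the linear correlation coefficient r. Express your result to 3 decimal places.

-0.732

r = (nΣpq − ΣpΣq) / √[(nΣp² − (Σp)²)(nΣq² − (Σq)²)]
Numerator: 7×2392 − 201×89 = -1145
Denominator: √[(42707 − 40401)(8981 − 7921)] = √[2306 × 1060] = 1563.4449
r = -1145 / 1563.4449 ≈ -0.732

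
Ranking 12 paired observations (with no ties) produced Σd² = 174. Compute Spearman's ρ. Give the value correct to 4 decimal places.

0.3916

ρ = 1 − 6Σd² / [n(n²−1)] = 1 − 6×174 / (12×143)
  = 1 − 1044/1716 = 1 − 0.60839 ≈ 0.3916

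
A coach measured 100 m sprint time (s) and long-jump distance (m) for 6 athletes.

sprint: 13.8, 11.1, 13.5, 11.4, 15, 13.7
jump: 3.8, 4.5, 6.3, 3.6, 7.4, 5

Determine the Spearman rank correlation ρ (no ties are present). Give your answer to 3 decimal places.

0.486

Rank sprint: 5, 1, 3, 2, 6, 4
Rank jump: 2, 3, 5, 1, 6, 4
d = rank(sprint) − rank(jump): 3, -2, -2, 1, 0, 0; Σd² = 18
ρ = 1 − 6Σd² / [n(n²−1)] = 1 − 6×18 / (6×35) = 1 − 108/210 ≈ 0.486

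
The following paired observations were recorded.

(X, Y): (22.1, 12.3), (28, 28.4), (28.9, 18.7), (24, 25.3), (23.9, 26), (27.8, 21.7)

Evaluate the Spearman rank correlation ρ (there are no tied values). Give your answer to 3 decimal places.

Rank X: 1, 5, 6, 3, 2, 4
Rank Y: 1, 6, 2, 4, 5, 3
d = rank(X) − rank(Y): 0, -1, 4, -1, -3, 1; Σd² = 28
ρ = 1 − 6Σd² / [n(n²−1)] = 1 − 6×28 / (6×35) = 1 − 168/210 ≈ 0.200

0.200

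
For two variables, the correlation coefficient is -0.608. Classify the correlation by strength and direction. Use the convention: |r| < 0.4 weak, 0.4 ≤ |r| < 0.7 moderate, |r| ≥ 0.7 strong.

moderate negative

r = -0.608 < 0 so the relationship is negative.
|r| = 0.608, which falls in the moderate range.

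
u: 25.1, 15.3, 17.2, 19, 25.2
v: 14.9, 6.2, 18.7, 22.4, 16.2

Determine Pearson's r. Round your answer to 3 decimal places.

n = 5, Σu = 101.8, Σv = 78.4, Σu² = 2155.98, Σv² = 1374.34, Σuv = 1624.33
nΣuv − ΣuΣv = 8121.65 − 7981.12 = 140.53
nΣu² − (Σu)² = 10779.9 − 10363.24 = 416.66; nΣv² − (Σv)² = 6871.7 − 6146.56 = 725.14
r = 140.53 / √(416.66 × 725.14) = 140.53 / 549.6697 ≈ 0.256

0.256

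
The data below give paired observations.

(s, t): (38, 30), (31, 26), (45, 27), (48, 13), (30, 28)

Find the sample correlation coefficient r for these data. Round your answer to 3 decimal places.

-0.625

n = 5, Σs = 192, Σt = 124, Σs² = 7634, Σt² = 3258, Σst = 4625
nΣst − ΣsΣt = 23125 − 23808 = -683
nΣs² − (Σs)² = 38170 − 36864 = 1306; nΣt² − (Σt)² = 16290 − 15376 = 914
r = -683 / √(1306 × 914) = -683 / 1092.5585 ≈ -0.625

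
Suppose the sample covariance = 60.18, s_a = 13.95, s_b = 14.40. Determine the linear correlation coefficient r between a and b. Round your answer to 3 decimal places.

r = Cov(a,b) / (s_a · s_b) = 60.18 / (13.95 × 14.40)
  = 60.18 / 200.8800 ≈ 0.300

0.300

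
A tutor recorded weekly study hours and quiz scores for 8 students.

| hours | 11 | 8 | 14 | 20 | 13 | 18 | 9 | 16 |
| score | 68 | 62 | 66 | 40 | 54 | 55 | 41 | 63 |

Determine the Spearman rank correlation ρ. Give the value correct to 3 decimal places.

-0.238

Rank hours: 3, 1, 5, 8, 4, 7, 2, 6
Rank score: 8, 5, 7, 1, 3, 4, 2, 6
d = rank(hours) − rank(score): -5, -4, -2, 7, 1, 3, 0, 0; Σd² = 104
ρ = 1 − 6Σd² / [n(n²−1)] = 1 − 6×104 / (8×63) = 1 − 624/504 ≈ -0.238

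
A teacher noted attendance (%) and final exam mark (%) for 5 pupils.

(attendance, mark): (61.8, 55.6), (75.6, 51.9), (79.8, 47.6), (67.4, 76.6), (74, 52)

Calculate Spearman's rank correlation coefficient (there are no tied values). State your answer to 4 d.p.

Rank attendance: 1, 4, 5, 2, 3
Rank mark: 4, 2, 1, 5, 3
d = rank(attendance) − rank(mark): -3, 2, 4, -3, 0; Σd² = 38
ρ = 1 − 6Σd² / [n(n²−1)] = 1 − 6×38 / (5×24) = 1 − 228/120 ≈ -0.9000

-0.9000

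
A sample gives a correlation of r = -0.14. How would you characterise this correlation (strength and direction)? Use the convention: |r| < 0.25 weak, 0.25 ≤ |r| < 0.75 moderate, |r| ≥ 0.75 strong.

weak negative

r = -0.14 < 0 so the relationship is negative.
|r| = 0.14, which falls in the weak range.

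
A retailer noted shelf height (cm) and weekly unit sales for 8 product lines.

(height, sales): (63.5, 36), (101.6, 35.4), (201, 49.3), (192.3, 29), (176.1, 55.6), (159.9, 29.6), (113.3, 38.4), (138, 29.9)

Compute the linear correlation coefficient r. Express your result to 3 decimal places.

n = 8, Σx = 1145.7, Σy = 303.2, Σx² = 180195.21, Σy² = 12156.74, Σxy = 44369.76
nΣxy − ΣxΣy = 354958.08 − 347376.24 = 7581.84
nΣx² − (Σx)² = 1441561.68 − 1312628.49 = 128933.19; nΣy² − (Σy)² = 97253.92 − 91930.24 = 5323.68
r = 7581.84 / √(128933.19 × 5323.68) = 7581.84 / 26199.2184 ≈ 0.289

0.289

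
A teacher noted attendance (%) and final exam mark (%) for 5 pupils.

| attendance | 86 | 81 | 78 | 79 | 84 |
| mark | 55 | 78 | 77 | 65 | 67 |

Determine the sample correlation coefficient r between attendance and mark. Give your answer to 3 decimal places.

n = 5, Σx = 408, Σy = 342, Σx² = 33338, Σy² = 23752, Σxy = 27817
nΣxy − ΣxΣy = 139085 − 139536 = -451
nΣx² − (Σx)² = 166690 − 166464 = 226; nΣy² − (Σy)² = 118760 − 116964 = 1796
r = -451 / √(226 × 1796) = -451 / 637.0997 ≈ -0.708

-0.708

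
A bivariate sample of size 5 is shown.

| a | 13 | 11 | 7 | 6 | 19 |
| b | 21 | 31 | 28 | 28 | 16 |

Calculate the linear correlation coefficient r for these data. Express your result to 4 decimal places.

n = 5, Σa = 56, Σb = 124, Σa² = 736, Σb² = 3226, Σab = 1282
nΣab − ΣaΣb = 6410 − 6944 = -534
nΣa² − (Σa)² = 3680 − 3136 = 544; nΣb² − (Σb)² = 16130 − 15376 = 754
r = -534 / √(544 × 754) = -534 / 640.4498 ≈ -0.8338

-0.8338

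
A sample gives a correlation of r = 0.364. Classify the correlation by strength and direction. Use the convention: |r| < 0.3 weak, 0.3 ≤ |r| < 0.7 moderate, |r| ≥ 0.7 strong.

r = 0.364 > 0 so the relationship is positive.
|r| = 0.364, which falls in the moderate range.

moderate positive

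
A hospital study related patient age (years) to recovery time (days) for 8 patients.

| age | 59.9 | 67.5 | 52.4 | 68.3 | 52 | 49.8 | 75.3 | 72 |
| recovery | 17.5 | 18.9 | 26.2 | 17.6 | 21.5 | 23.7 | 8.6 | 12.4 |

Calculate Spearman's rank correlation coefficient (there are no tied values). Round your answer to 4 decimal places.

Rank age: 4, 5, 3, 6, 2, 1, 8, 7
Rank recovery: 3, 5, 8, 4, 6, 7, 1, 2
d = rank(age) − rank(recovery): 1, 0, -5, 2, -4, -6, 7, 5; Σd² = 156
ρ = 1 − 6Σd² / [n(n²−1)] = 1 − 6×156 / (8×63) = 1 − 936/504 ≈ -0.8571

-0.8571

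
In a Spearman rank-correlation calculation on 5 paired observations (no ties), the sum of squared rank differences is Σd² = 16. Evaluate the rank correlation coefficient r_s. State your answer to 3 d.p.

0.200

ρ = 1 − 6Σd² / [n(n²−1)] = 1 − 6×16 / (5×24)
  = 1 − 96/120 = 1 − 0.8000 ≈ 0.200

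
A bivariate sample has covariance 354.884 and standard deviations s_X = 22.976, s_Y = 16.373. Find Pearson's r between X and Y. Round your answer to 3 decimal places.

0.943

r = Cov(X,Y) / (s_X · s_Y) = 354.884 / (22.976 × 16.373)
  = 354.884 / 376.1860 ≈ 0.943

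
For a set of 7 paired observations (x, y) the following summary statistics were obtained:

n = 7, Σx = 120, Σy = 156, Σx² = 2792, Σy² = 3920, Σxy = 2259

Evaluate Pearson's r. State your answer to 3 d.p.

-0.728

r = (nΣxy − ΣxΣy) / √[(nΣx² − (Σx)²)(nΣy² − (Σy)²)]
Numerator: 7×2259 − 120×156 = -2907
Denominator: √[(19544 − 14400)(27440 − 24336)] = √[5144 × 3104] = 3995.8699
r = -2907 / 3995.8699 ≈ -0.728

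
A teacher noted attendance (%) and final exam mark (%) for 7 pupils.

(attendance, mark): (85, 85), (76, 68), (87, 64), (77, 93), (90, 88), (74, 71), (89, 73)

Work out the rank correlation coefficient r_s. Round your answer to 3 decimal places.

0.250

Rank attendance: 4, 2, 5, 3, 7, 1, 6
Rank mark: 5, 2, 1, 7, 6, 3, 4
d = rank(attendance) − rank(mark): -1, 0, 4, -4, 1, -2, 2; Σd² = 42
ρ = 1 − 6Σd² / [n(n²−1)] = 1 − 6×42 / (7×48) = 1 − 252/336 ≈ 0.250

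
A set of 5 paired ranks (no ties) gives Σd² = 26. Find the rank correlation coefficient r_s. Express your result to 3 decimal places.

-0.300

ρ = 1 − 6Σd² / [n(n²−1)] = 1 − 6×26 / (5×24)
  = 1 − 156/120 = 1 − 1.3000 ≈ -0.300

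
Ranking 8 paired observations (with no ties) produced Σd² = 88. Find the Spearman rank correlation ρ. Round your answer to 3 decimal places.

ρ = 1 − 6Σd² / [n(n²−1)] = 1 − 6×88 / (8×63)
  = 1 − 528/504 = 1 − 1.0476 ≈ -0.048

-0.048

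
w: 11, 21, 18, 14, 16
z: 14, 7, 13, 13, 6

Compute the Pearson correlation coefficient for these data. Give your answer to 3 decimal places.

n = 5, Σw = 80, Σz = 53, Σw² = 1338, Σz² = 619, Σwz = 813
nΣwz − ΣwΣz = 4065 − 4240 = -175
nΣw² − (Σw)² = 6690 − 6400 = 290; nΣz² − (Σz)² = 3095 − 2809 = 286
r = -175 / √(290 × 286) = -175 / 287.9931 ≈ -0.608

-0.608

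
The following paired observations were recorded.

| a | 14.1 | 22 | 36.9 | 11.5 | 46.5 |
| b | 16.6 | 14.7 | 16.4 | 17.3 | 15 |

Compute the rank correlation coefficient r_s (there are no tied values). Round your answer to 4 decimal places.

-0.7000

Rank a: 2, 3, 4, 1, 5
Rank b: 4, 1, 3, 5, 2
d = rank(a) − rank(b): -2, 2, 1, -4, 3; Σd² = 34
ρ = 1 − 6Σd² / [n(n²−1)] = 1 − 6×34 / (5×24) = 1 − 204/120 ≈ -0.7000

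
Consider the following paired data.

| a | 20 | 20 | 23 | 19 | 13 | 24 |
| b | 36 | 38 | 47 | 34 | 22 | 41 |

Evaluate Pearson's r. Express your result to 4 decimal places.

0.9484

n = 6, Σa = 119, Σb = 218, Σa² = 2435, Σb² = 8270, Σab = 4477
nΣab − ΣaΣb = 26862 − 25942 = 920
nΣa² − (Σa)² = 14610 − 14161 = 449; nΣb² − (Σb)² = 49620 − 47524 = 2096
r = 920 / √(449 × 2096) = 920 / 970.1051 ≈ 0.9484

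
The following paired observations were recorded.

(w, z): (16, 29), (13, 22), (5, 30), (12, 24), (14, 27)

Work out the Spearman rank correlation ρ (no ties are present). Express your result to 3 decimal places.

-0.100

Rank w: 5, 3, 1, 2, 4
Rank z: 4, 1, 5, 2, 3
d = rank(w) − rank(z): 1, 2, -4, 0, 1; Σd² = 22
ρ = 1 − 6Σd² / [n(n²−1)] = 1 − 6×22 / (5×24) = 1 − 132/120 ≈ -0.100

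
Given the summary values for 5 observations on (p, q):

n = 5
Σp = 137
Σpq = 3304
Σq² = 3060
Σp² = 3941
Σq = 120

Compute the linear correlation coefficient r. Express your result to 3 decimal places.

r = (nΣpq − ΣpΣq) / √[(nΣp² − (Σp)²)(nΣq² − (Σq)²)]
Numerator: 5×3304 − 137×120 = 80
Denominator: √[(19705 − 18769)(15300 − 14400)] = √[936 × 900] = 917.8235
r = 80 / 917.8235 ≈ 0.087

0.087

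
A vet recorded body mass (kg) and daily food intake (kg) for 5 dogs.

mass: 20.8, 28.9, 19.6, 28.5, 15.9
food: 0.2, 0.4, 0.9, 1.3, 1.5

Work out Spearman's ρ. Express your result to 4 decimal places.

-0.5000

Rank mass: 3, 5, 2, 4, 1
Rank food: 1, 2, 3, 4, 5
d = rank(mass) − rank(food): 2, 3, -1, 0, -4; Σd² = 30
ρ = 1 − 6Σd² / [n(n²−1)] = 1 − 6×30 / (5×24) = 1 − 180/120 ≈ -0.5000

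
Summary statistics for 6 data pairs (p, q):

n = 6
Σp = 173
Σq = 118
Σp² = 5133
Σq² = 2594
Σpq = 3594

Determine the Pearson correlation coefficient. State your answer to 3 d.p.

r = (nΣpq − ΣpΣq) / √[(nΣp² − (Σp)²)(nΣq² − (Σq)²)]
Numerator: 6×3594 − 173×118 = 1150
Denominator: √[(30798 − 29929)(15564 − 13924)] = √[869 × 1640] = 1193.8007
r = 1150 / 1193.8007 ≈ 0.963

0.963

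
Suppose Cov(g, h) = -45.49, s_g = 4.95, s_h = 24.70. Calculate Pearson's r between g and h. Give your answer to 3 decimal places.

r = Cov(g,h) / (s_g · s_h) = -45.49 / (4.95 × 24.70)
  = -45.49 / 122.2650 ≈ -0.372

-0.372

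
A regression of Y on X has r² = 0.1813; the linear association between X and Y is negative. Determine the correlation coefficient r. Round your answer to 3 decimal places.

-0.426

|r| = √0.1813 = 0.426
The association is negative, so r = −0.426.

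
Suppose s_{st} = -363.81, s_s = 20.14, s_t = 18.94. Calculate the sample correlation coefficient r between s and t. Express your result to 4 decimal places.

r = Cov(s,t) / (s_s · s_t) = -363.81 / (20.14 × 18.94)
  = -363.81 / 381.4516 ≈ -0.9538

-0.9538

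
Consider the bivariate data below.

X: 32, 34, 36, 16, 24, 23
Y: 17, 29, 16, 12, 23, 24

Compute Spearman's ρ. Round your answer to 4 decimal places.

0.2000

Rank X: 4, 5, 6, 1, 3, 2
Rank Y: 3, 6, 2, 1, 4, 5
d = rank(X) − rank(Y): 1, -1, 4, 0, -1, -3; Σd² = 28
ρ = 1 − 6Σd² / [n(n²−1)] = 1 − 6×28 / (6×35) = 1 − 168/210 ≈ 0.2000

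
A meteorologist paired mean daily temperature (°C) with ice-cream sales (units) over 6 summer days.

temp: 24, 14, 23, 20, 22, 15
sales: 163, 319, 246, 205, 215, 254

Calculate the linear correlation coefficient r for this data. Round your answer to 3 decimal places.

n = 6, Σx = 118, Σy = 1402, Σx² = 2410, Σy² = 341612, Σxy = 26676
nΣxy − ΣxΣy = 160056 − 165436 = -5380
nΣx² − (Σx)² = 14460 − 13924 = 536; nΣy² − (Σy)² = 2049672 − 1965604 = 84068
r = -5380 / √(536 × 84068) = -5380 / 6712.7079 ≈ -0.801

-0.801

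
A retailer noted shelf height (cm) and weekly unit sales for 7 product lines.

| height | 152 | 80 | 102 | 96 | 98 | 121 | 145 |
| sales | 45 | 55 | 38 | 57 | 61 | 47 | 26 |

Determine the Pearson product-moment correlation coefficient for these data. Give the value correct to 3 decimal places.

n = 7, Σx = 794, Σy = 329, Σx² = 94394, Σy² = 16349, Σxy = 36023
nΣxy − ΣxΣy = 252161 − 261226 = -9065
nΣx² − (Σx)² = 660758 − 630436 = 30322; nΣy² − (Σy)² = 114443 − 108241 = 6202
r = -9065 / √(30322 × 6202) = -9065 / 13713.3892 ≈ -0.661

-0.661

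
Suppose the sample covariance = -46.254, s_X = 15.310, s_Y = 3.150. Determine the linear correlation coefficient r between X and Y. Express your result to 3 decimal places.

-0.959

r = Cov(X,Y) / (s_X · s_Y) = -46.254 / (15.310 × 3.150)
  = -46.254 / 48.2265 ≈ -0.959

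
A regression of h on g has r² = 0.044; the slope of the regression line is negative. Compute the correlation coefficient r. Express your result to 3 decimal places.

-0.210

|r| = √0.044 = 0.210
The association is negative, so r = −0.210.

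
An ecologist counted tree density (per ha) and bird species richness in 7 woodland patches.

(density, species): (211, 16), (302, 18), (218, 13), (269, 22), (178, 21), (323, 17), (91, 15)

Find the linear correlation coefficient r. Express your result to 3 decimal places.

n = 7, Σx = 1592, Σy = 122, Σx² = 399904, Σy² = 2188, Σxy = 28158
nΣxy − ΣxΣy = 197106 − 194224 = 2882
nΣx² − (Σx)² = 2799328 − 2534464 = 264864; nΣy² − (Σy)² = 15316 − 14884 = 432
r = 2882 / √(264864 × 432) = 2882 / 10696.7868 ≈ 0.269

0.269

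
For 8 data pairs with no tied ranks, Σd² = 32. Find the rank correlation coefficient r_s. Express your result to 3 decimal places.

0.619

ρ = 1 − 6Σd² / [n(n²−1)] = 1 − 6×32 / (8×63)
  = 1 − 192/504 = 1 − 0.3810 ≈ 0.619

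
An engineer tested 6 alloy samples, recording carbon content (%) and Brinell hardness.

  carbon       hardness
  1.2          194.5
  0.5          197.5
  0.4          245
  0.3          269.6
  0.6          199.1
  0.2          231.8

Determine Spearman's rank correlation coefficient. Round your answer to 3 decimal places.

Rank carbon: 6, 4, 3, 2, 5, 1
Rank hardness: 1, 2, 5, 6, 3, 4
d = rank(carbon) − rank(hardness): 5, 2, -2, -4, 2, -3; Σd² = 62
ρ = 1 − 6Σd² / [n(n²−1)] = 1 − 6×62 / (6×35) = 1 − 372/210 ≈ -0.771

-0.771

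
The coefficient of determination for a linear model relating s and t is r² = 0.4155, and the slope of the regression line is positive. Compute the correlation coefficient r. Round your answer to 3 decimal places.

0.645

|r| = √0.4155 = 0.645
The association is positive, so r = 0.645.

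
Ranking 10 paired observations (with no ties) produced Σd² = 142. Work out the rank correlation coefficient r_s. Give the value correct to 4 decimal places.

0.1394

ρ = 1 − 6Σd² / [n(n²−1)] = 1 − 6×142 / (10×99)
  = 1 − 852/990 = 1 − 0.86061 ≈ 0.1394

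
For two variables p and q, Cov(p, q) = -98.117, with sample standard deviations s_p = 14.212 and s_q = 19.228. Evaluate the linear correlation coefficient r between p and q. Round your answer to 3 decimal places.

r = Cov(p,q) / (s_p · s_q) = -98.117 / (14.212 × 19.228)
  = -98.117 / 273.2683 ≈ -0.359

-0.359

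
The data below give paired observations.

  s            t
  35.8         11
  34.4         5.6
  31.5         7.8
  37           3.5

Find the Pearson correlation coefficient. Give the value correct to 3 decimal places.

-0.254

n = 4, Σs = 138.7, Σt = 27.9, Σs² = 4826.25, Σt² = 225.45, Σst = 961.64
nΣst − ΣsΣt = 3846.56 − 3869.73 = -23.17
nΣs² − (Σs)² = 19305 − 19237.69 = 67.31; nΣt² − (Σt)² = 901.8 − 778.41 = 123.39
r = -23.17 / √(67.31 × 123.39) = -23.17 / 91.1339 ≈ -0.254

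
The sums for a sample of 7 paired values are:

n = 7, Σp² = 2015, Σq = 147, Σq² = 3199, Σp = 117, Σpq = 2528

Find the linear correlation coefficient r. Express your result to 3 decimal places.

0.870

r = (nΣpq − ΣpΣq) / √[(nΣp² − (Σp)²)(nΣq² − (Σq)²)]
Numerator: 7×2528 − 117×147 = 497
Denominator: √[(14105 − 13689)(22393 − 21609)] = √[416 × 784] = 571.0902
r = 497 / 571.0902 ≈ 0.870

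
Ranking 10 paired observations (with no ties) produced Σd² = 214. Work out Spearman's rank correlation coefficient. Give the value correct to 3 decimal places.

-0.297

ρ = 1 − 6Σd² / [n(n²−1)] = 1 − 6×214 / (10×99)
  = 1 − 1284/990 = 1 − 1.2970 ≈ -0.297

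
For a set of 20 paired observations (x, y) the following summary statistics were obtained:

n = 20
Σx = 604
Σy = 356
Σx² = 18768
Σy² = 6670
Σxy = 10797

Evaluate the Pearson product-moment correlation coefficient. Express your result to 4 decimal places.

r = (nΣxy − ΣxΣy) / √[(nΣx² − (Σx)²)(nΣy² − (Σy)²)]
Numerator: 20×10797 − 604×356 = 916
Denominator: √[(375360 − 364816)(133400 − 126736)] = √[10544 × 6664] = 8382.4350
r = 916 / 8382.4350 ≈ 0.1093

0.1093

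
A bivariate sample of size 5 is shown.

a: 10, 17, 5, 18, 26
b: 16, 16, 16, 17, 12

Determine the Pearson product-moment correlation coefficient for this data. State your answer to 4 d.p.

-0.6441

n = 5, Σa = 76, Σb = 77, Σa² = 1414, Σb² = 1201, Σab = 1130
nΣab − ΣaΣb = 5650 − 5852 = -202
nΣa² − (Σa)² = 7070 − 5776 = 1294; nΣb² − (Σb)² = 6005 − 5929 = 76
r = -202 / √(1294 × 76) = -202 / 313.5985 ≈ -0.6441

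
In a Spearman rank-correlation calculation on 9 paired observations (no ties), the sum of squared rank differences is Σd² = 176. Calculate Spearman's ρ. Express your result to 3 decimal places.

-0.467

ρ = 1 − 6Σd² / [n(n²−1)] = 1 − 6×176 / (9×80)
  = 1 − 1056/720 = 1 − 1.4667 ≈ -0.467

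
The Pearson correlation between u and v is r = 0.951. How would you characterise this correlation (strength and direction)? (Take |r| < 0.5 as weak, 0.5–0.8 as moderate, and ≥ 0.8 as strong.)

strong positive

r = 0.951 > 0 so the relationship is positive.
|r| = 0.951, which falls in the strong range.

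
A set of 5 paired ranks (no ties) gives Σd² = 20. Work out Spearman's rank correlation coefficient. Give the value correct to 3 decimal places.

0.000

ρ = 1 − 6Σd² / [n(n²−1)] = 1 − 6×20 / (5×24)
  = 1 − 120/120 = 1 − 1.0000 ≈ 0.000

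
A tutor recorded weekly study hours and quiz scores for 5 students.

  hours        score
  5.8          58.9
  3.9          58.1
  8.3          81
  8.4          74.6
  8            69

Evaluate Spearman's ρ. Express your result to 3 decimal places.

0.900

Rank hours: 2, 1, 4, 5, 3
Rank score: 2, 1, 5, 4, 3
d = rank(hours) − rank(score): 0, 0, -1, 1, 0; Σd² = 2
ρ = 1 − 6Σd² / [n(n²−1)] = 1 − 6×2 / (5×24) = 1 − 12/120 ≈ 0.900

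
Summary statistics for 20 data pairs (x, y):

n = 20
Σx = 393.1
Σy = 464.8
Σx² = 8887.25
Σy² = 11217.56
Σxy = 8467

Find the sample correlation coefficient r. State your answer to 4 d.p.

r = (nΣxy − ΣxΣy) / √[(nΣx² − (Σx)²)(nΣy² − (Σy)²)]
Numerator: 20×8467 − 393.1×464.8 = -13372.88
Denominator: √[(177745 − 154527.61)(224351.2 − 216039.04)] = √[23217.39 × 8312.16] = 13891.9639
r = -13372.88 / 13891.9639 ≈ -0.9626

-0.9626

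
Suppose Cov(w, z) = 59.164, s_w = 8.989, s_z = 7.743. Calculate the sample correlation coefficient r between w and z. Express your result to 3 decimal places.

r = Cov(w,z) / (s_w · s_z) = 59.164 / (8.989 × 7.743)
  = 59.164 / 69.6018 ≈ 0.850

0.850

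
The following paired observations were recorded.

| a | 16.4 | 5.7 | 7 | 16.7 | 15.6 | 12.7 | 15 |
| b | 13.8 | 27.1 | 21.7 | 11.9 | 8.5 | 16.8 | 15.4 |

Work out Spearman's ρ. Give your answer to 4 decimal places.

Rank a: 6, 1, 2, 7, 5, 3, 4
Rank b: 3, 7, 6, 2, 1, 5, 4
d = rank(a) − rank(b): 3, -6, -4, 5, 4, -2, 0; Σd² = 106
ρ = 1 − 6Σd² / [n(n²−1)] = 1 − 6×106 / (7×48) = 1 − 636/336 ≈ -0.8929

-0.8929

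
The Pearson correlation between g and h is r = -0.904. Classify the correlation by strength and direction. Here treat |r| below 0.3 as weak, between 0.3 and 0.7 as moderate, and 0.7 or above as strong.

r = -0.904 < 0 so the relationship is negative.
|r| = 0.904, which falls in the strong range.

strong negative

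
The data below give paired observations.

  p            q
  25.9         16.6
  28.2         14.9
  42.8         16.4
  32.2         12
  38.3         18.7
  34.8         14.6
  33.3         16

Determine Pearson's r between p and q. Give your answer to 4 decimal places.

n = 7, Σp = 235.5, Σq = 109.2, Σp² = 8121.55, Σq² = 1729.38, Σpq = 3695.53
nΣpq − ΣpΣq = 25868.71 − 25716.6 = 152.11
nΣp² − (Σp)² = 56850.85 − 55460.25 = 1390.6; nΣq² − (Σq)² = 12105.66 − 11924.64 = 181.02
r = 152.11 / √(1390.6 × 181.02) = 152.11 / 501.7234 ≈ 0.3032

0.3032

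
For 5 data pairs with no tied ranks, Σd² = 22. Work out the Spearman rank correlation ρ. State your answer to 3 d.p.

-0.100

ρ = 1 − 6Σd² / [n(n²−1)] = 1 − 6×22 / (5×24)
  = 1 − 132/120 = 1 − 1.1000 ≈ -0.100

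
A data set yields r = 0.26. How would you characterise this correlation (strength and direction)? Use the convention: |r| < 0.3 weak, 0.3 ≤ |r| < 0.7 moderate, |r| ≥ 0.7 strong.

r = 0.26 > 0 so the relationship is positive.
|r| = 0.26, which falls in the weak range.

weak positive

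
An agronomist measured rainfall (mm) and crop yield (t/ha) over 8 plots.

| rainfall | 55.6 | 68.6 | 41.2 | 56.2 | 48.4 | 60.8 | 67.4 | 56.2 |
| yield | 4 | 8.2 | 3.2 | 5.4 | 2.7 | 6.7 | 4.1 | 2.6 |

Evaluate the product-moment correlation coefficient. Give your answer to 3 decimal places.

n = 8, Σx = 454.4, Σy = 36.9, Σx² = 26393.6, Σy² = 198.39, Σxy = 2180.74
nΣxy − ΣxΣy = 17445.92 − 16767.36 = 678.56
nΣx² − (Σx)² = 211148.8 − 206479.36 = 4669.44; nΣy² − (Σy)² = 1587.12 − 1361.61 = 225.51
r = 678.56 / √(4669.44 × 225.51) = 678.56 / 1026.1605 ≈ 0.661

0.661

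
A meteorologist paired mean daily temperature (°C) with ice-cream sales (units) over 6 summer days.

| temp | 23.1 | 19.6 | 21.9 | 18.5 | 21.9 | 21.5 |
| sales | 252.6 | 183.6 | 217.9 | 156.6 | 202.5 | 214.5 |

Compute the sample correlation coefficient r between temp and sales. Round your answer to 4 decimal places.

n = 6, Σx = 126.5, Σy = 1227.7, Σx² = 2681.49, Σy² = 256536.19, Σxy = 26149.23
nΣxy − ΣxΣy = 156895.38 − 155304.05 = 1591.33
nΣx² − (Σx)² = 16088.94 − 16002.25 = 86.69; nΣy² − (Σy)² = 1539217.14 − 1507247.29 = 31969.85
r = 1591.33 / √(86.69 × 31969.85) = 1591.33 / 1664.7721 ≈ 0.9559

0.9559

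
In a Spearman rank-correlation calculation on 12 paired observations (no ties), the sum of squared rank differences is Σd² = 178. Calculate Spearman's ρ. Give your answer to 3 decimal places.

0.378

ρ = 1 − 6Σd² / [n(n²−1)] = 1 − 6×178 / (12×143)
  = 1 − 1068/1716 = 1 − 0.6224 ≈ 0.378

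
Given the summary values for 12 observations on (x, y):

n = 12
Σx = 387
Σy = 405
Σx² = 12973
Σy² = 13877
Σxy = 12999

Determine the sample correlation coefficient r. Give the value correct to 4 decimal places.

-0.1944

r = (nΣxy − ΣxΣy) / √[(nΣx² − (Σx)²)(nΣy² − (Σy)²)]
Numerator: 12×12999 − 387×405 = -747
Denominator: √[(155676 − 149769)(166524 − 164025)] = √[5907 × 2499] = 3842.0819
r = -747 / 3842.0819 ≈ -0.1944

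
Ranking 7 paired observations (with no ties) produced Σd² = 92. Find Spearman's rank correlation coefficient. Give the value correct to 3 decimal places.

-0.643

ρ = 1 − 6Σd² / [n(n²−1)] = 1 − 6×92 / (7×48)
  = 1 − 552/336 = 1 − 1.6429 ≈ -0.643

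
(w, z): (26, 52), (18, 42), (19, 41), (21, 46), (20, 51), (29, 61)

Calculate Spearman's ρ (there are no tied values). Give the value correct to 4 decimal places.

0.8857

Rank w: 5, 1, 2, 4, 3, 6
Rank z: 5, 2, 1, 3, 4, 6
d = rank(w) − rank(z): 0, -1, 1, 1, -1, 0; Σd² = 4
ρ = 1 − 6Σd² / [n(n²−1)] = 1 − 6×4 / (6×35) = 1 − 24/210 ≈ 0.8857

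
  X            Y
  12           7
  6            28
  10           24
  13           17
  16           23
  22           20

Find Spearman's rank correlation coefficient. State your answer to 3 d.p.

-0.486

Rank X: 3, 1, 2, 4, 5, 6
Rank Y: 1, 6, 5, 2, 4, 3
d = rank(X) − rank(Y): 2, -5, -3, 2, 1, 3; Σd² = 52
ρ = 1 − 6Σd² / [n(n²−1)] = 1 − 6×52 / (6×35) = 1 − 312/210 ≈ -0.486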